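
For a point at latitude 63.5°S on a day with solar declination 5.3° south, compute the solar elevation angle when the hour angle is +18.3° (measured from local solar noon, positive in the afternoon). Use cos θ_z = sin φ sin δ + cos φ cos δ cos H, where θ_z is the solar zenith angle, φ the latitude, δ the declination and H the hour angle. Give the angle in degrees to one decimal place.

30.3°

With φ = -63.5°, δ = -5.3°, H = 18.30°: sin φ sin δ = 0.0827, cos φ cos δ cos H = 0.4218, so cos θ_z = 0.5045.
θ_z = arccos(0.5045) = 59.70°, so the elevation is 90° − 59.70° = 30.30°.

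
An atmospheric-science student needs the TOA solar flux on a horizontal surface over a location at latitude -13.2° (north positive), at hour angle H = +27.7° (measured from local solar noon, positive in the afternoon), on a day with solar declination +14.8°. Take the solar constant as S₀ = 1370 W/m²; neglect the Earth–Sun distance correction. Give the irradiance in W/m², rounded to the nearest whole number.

cos θ_z = sin φ sin δ + cos φ cos δ cos H = (-0.2284)(0.2554) + (0.9736)(0.9668)(0.8854) = 0.7751.
Top-of-atmosphere irradiance = S₀ cos θ_z = 1370 × 0.7751 = 1061.89 W/m².

1062 W/m²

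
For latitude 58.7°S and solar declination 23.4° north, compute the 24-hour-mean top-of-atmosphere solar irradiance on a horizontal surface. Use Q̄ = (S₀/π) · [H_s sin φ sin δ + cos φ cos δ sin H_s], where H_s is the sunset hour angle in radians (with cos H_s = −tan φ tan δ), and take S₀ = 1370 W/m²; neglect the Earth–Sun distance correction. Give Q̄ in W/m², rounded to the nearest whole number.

31 W/m²

The sunset hour angle satisfies cos H_s = −tan φ tan δ = 0.7117, giving H_s = 44.63°. In radians, H_s = 0.7789.
H_s sin φ sin δ = 0.7789 × -0.8545 × 0.3971 = -0.2643.
cos φ cos δ sin H_s = 0.5195 × 0.9178 × 0.7025 = 0.3349.
Q̄ = (1370/π) × (-0.2643 + 0.3349) = 436.08 × 0.0706 = 30.79 W/m².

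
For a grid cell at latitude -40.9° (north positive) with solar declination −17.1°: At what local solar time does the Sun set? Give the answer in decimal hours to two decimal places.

19.03 h

cos H_s = −tan(-40.9°) · tan(-17.1°) = -0.2665, so H_s = arccos(-0.2665) = 105.46°.
Sunset is at 12 + H_s/15 = 12 + 7.031 = 19.031 h local solar time.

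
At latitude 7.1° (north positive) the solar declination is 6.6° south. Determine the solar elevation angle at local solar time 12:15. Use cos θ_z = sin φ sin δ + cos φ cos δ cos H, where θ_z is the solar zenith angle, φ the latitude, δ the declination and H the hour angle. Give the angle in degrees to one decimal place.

Hour angle H = 15° × (12.25 − 12) = 3.75°.
With φ = 7.1°, δ = -6.6°, H = 3.75°: sin φ sin δ = -0.0142, cos φ cos δ cos H = 0.9836, so cos θ_z = 0.9694.
θ_z = arccos(0.9694) = 14.21°, so the elevation is 90° − 14.21° = 75.79°.

75.8°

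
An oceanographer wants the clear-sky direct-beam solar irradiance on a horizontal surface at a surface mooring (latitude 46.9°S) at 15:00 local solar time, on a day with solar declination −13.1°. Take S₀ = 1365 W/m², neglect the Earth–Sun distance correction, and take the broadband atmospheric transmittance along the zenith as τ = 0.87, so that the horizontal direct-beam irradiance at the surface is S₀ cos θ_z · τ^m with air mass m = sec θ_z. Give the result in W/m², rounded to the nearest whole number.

Hour angle H = 15° × (15 − 12) = 45.00°.
With φ = -46.9°, δ = -13.1°, H = 45.00°: sin φ sin δ = 0.1655, cos φ cos δ cos H = 0.4706, so cos θ_z = 0.6361.
Air mass m = 1/cos θ_z = 1/0.6361 = 1.572; τ^m = 0.87^1.572 = 0.8034.
Surface direct beam = 1365 × 0.6361 × 0.8034 = 697.57 W/m².

698 W/m²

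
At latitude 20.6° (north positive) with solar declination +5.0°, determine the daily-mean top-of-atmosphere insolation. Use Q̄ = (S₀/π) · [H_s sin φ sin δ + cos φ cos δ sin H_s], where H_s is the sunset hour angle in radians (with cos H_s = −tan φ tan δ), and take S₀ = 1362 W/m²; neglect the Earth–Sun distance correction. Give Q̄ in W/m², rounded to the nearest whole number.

425 W/m²

−tan φ tan δ = −(0.3759)(0.0875) = -0.0329; H_s = arccos(-0.0329) = 91.89°. In radians, H_s = 1.6038.
H_s sin φ sin δ = 1.6038 × 0.3518 × 0.0872 = 0.0492.
cos φ cos δ sin H_s = 0.9361 × 0.9962 × 0.9995 = 0.9321.
Q̄ = (1362/π) × (0.0492 + 0.9321) = 433.54 × 0.9813 = 425.43 W/m².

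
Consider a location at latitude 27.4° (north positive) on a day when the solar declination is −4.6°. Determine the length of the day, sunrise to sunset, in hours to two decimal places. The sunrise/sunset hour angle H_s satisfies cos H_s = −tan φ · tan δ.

11.68 hours

The sunset hour angle satisfies cos H_s = −tan φ tan δ = 0.0417, giving H_s = 87.61°.
Day length = 2 H_s / 15° h⁻¹ = 175.22° / 15 = 11.681 h.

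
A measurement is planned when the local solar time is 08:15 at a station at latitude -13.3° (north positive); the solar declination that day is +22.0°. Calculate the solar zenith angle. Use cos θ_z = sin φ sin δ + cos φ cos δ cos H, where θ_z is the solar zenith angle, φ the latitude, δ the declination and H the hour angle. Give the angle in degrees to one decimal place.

65.5°

Hour angle H = 15° × (8.25 − 12) = -56.25°.
cos θ_z = sin φ sin δ + cos φ cos δ cos H = (-0.2300)(0.3746) + (0.9732)(0.9272)(0.5556) = 0.4152.
θ_z = arccos(0.4152) = 65.47°.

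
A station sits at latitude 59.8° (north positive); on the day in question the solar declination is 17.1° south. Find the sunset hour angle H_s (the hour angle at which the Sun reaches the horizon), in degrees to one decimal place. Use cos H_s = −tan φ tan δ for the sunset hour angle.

58.1°

The sunset hour angle satisfies cos H_s = −tan φ tan δ = 0.5286, giving H_s = 58.09°.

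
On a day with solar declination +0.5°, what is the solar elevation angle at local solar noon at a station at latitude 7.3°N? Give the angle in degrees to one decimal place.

At local solar noon the hour angle is zero, so the elevation is 90° − |φ − δ| = 90° − |7.3° − (0.5°)| = 90° − 6.8° = 83.2°.

83.2°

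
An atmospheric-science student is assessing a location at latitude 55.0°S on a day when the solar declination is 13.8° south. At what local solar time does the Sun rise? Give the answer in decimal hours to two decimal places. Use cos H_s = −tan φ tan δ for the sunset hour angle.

4.63 h

The sunset hour angle satisfies cos H_s = −tan φ tan δ = -0.3508, giving H_s = 110.54°.
Sunrise is at 12 − H_s/15 = 12 − 7.369 = 4.631 h local solar time.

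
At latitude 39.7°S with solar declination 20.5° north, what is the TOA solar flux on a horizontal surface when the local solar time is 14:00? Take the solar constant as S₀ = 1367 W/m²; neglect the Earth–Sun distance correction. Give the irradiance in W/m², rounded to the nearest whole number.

Hour angle H = 15° × (14 − 12) = 30.00°.
cos θ_z = sin φ sin δ + cos φ cos δ cos H = (-0.6388)(0.3502) + (0.7694)(0.9367)(0.8660) = 0.4004.
Top-of-atmosphere irradiance = S₀ cos θ_z = 1367 × 0.4004 = 547.35 W/m².

547 W/m²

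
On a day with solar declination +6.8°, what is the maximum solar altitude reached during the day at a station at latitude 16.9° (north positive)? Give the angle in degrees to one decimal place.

79.9°

At local solar noon the hour angle is zero, so the elevation is 90° − |φ − δ| = 90° − |16.9° − (6.8°)| = 90° − 10.1° = 79.9°.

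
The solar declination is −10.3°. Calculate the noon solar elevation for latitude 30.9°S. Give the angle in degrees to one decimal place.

At local solar noon the hour angle is zero, so the elevation is 90° − |φ − δ| = 90° − |-30.9° − (-10.3°)| = 90° − 20.6° = 69.4°.

69.4°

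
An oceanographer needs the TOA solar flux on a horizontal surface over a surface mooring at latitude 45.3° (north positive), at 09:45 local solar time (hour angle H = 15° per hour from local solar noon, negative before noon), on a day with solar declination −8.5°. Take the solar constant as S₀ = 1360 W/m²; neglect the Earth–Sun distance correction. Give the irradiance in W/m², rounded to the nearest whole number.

644 W/m²

Hour angle H = 15° × (9.75 − 12) = -33.75°.
With φ = 45.3°, δ = -8.5°, H = -33.75°: sin φ sin δ = -0.1051, cos φ cos δ cos H = 0.5784, so cos θ_z = 0.4733.
Top-of-atmosphere irradiance = S₀ cos θ_z = 1360 × 0.4733 = 643.69 W/m².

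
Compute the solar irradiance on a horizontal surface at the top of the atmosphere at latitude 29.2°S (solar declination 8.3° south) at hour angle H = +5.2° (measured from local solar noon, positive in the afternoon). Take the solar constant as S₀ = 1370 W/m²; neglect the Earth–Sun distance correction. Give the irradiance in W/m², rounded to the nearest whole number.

cos θ_z = sin(-29.2°) sin(-8.3°) + cos(-29.2°) cos(-8.3°) cos(5.20°) = 0.0704 + 0.8602 = 0.9306.
Top-of-atmosphere irradiance = S₀ cos θ_z = 1370 × 0.9306 = 1274.92 W/m².

1275 W/m²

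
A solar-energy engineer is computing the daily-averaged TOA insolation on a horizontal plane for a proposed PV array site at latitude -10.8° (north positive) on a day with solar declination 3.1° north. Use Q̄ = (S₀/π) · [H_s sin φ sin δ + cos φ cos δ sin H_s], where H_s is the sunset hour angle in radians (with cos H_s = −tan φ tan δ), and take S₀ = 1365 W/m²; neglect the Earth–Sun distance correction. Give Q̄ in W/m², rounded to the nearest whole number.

The sunset hour angle satisfies cos H_s = −tan φ tan δ = 0.0103, giving H_s = 89.41°. In radians, H_s = 1.5605.
H_s sin φ sin δ = 1.5605 × -0.1874 × 0.0541 = -0.0158.
cos φ cos δ sin H_s = 0.9823 × 0.9985 × 0.9999 = 0.9807.
Q̄ = (1365/π) × (-0.0158 + 0.9807) = 434.49 × 0.9649 = 419.24 W/m².

419 W/m²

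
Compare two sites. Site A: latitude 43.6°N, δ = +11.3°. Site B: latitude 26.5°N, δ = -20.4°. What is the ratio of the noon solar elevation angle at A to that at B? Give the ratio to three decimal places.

A: 90° − |43.6 − (11.3)| = 57.70°.
B: 90° − |26.5 − (-20.4)| = 43.10°.
Ratio A/B = 57.7000 / 43.1000 = 1.3387.

1.339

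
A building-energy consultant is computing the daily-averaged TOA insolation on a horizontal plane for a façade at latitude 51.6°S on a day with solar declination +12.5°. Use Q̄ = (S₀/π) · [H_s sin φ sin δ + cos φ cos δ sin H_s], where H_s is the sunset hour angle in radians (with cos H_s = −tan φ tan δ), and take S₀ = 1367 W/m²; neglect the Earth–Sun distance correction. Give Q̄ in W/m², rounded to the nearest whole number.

158 W/m²

The sunset hour angle satisfies cos H_s = −tan φ tan δ = 0.2797, giving H_s = 73.76°. In radians, H_s = 1.2874.
H_s sin φ sin δ = 1.2874 × -0.7837 × 0.2164 = -0.2183.
cos φ cos δ sin H_s = 0.6211 × 0.9763 × 0.9601 = 0.5822.
Q̄ = (1367/π) × (-0.2183 + 0.5822) = 435.13 × 0.3639 = 158.34 W/m².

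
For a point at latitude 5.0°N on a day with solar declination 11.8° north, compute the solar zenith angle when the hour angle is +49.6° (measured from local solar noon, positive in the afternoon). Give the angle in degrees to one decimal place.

cos θ_z = sin φ sin δ + cos φ cos δ cos H = (0.0872)(0.2045) + (0.9962)(0.9789)(0.6481) = 0.6498.
θ_z = arccos(0.6498) = 49.47°.

49.5°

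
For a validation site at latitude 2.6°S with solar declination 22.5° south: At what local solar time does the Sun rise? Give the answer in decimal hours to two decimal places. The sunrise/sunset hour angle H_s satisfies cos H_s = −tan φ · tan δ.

cos H_s = −tan(-2.6°) · tan(-22.5°) = -0.0188, so H_s = arccos(-0.0188) = 91.08°.
Sunrise is at 12 − H_s/15 = 12 − 6.072 = 5.928 h local solar time.

5.93 h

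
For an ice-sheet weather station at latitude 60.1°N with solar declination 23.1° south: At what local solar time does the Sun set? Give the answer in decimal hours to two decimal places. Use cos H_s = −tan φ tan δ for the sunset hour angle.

cos H_s = −tan(60.1°) · tan(-23.1°) = 0.7418, so H_s = arccos(0.7418) = 42.12°.
Sunset is at 12 + H_s/15 = 12 + 2.808 = 14.808 h local solar time.

14.81 h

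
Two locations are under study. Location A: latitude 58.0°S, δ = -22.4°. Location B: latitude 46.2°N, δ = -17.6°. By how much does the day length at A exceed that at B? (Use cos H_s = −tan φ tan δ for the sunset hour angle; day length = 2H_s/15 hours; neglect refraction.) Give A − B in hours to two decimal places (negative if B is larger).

A: H_s = arccos(−tan -58.0° · tan -22.4°) = 131.27°, so 2H_s/15 = 17.5027 h.
B: H_s = arccos(−tan 46.2° · tan -17.6°) = 70.68°, so 2H_s/15 = 9.4240 h.
A − B = 17.5027 − 9.4240 = 8.0787 h.

+8.08 h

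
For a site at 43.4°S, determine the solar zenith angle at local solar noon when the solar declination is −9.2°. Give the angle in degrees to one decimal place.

34.2°

At local solar noon the hour angle is zero, so the zenith angle is |φ − δ| = |-43.4° − (-9.2°)| = 34.2°.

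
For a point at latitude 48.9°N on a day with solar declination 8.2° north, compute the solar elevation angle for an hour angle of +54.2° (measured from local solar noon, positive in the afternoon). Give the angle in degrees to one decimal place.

29.2°

With φ = 48.9°, δ = 8.2°, H = 54.20°: sin φ sin δ = 0.1075, cos φ cos δ cos H = 0.3806, so cos θ_z = 0.4881.
θ_z = arccos(0.4881) = 60.78°, so the elevation is 90° − 60.78° = 29.22°.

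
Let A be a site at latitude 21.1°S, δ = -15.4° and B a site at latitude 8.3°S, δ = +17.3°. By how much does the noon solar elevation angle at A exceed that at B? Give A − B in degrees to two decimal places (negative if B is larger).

A: 90° − |-21.1 − (-15.4)| = 84.30°.
B: 90° − |-8.3 − (17.3)| = 64.40°.
A − B = 84.30 − 64.40 = 19.90°.

+19.90°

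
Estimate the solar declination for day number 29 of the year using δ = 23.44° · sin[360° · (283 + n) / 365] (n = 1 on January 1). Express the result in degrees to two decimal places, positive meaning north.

-18.54°

360 × (283 + 29) / 365 = 307.726°; sin(307.726°) = -0.7909.
δ = 23.44 × -0.7909 = -18.539° ≈ -18.54°.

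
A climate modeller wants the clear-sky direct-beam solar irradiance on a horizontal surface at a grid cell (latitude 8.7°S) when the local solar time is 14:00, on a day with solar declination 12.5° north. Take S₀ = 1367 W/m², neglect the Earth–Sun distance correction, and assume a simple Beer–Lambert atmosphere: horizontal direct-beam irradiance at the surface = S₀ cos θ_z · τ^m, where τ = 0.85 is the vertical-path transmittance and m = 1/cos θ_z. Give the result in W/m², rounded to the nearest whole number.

Hour angle H = 15° × (14 − 12) = 30.00°.
With φ = -8.7°, δ = 12.5°, H = 30.00°: sin φ sin δ = -0.0327, cos φ cos δ cos H = 0.8358, so cos θ_z = 0.8031.
Air mass m = 1/cos θ_z = 1/0.8031 = 1.245; τ^m = 0.85^1.245 = 0.8168.
Surface direct beam = 1367 × 0.8031 × 0.8168 = 896.71 W/m².

897 W/m²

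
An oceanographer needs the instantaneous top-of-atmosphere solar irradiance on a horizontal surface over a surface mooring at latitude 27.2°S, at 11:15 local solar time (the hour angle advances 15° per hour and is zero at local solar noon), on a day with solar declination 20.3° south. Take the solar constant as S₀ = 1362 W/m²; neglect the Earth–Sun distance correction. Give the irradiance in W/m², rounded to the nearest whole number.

Hour angle H = 15° × (11.25 − 12) = -11.25°.
cos θ_z = sin(-27.2°) sin(-20.3°) + cos(-27.2°) cos(-20.3°) cos(-11.25°) = 0.1586 + 0.8181 = 0.9767.
Top-of-atmosphere irradiance = S₀ cos θ_z = 1362 × 0.9767 = 1330.27 W/m².

1330 W/m²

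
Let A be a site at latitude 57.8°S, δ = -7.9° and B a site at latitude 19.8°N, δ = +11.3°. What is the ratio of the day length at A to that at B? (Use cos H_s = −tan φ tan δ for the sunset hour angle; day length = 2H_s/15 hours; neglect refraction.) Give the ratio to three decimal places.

1.091

A: H_s = arccos(−tan -57.8° · tan -7.9°) = 102.73°, so 2H_s/15 = 13.6973 h.
B: H_s = arccos(−tan 19.8° · tan 11.3°) = 94.13°, so 2H_s/15 = 12.5507 h.
Ratio A/B = 13.6973 / 12.5507 = 1.0914.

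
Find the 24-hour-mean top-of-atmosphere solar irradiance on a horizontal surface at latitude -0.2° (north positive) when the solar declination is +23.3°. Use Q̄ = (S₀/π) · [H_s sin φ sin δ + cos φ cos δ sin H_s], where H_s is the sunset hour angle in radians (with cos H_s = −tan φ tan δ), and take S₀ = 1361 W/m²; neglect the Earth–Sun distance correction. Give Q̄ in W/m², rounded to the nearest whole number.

397 W/m²

−tan φ tan δ = −(-0.0035)(0.4307) = 0.0015; H_s = arccos(0.0015) = 89.91°. In radians, H_s = 1.5692.
H_s sin φ sin δ = 1.5692 × -0.0035 × 0.3955 = -0.0022.
cos φ cos δ sin H_s = 1.0000 × 0.9184 × 1.0000 = 0.9184.
Q̄ = (1361/π) × (-0.0022 + 0.9184) = 433.22 × 0.9162 = 396.92 W/m².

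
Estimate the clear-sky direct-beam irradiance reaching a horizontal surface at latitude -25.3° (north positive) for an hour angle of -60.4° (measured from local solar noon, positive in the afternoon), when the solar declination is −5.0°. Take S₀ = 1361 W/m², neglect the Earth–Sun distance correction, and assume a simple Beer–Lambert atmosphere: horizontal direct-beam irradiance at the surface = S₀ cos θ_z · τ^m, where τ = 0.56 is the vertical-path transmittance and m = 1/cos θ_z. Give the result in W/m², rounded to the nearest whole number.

197 W/m²

cos θ_z = sin φ sin δ + cos φ cos δ cos H = (-0.4274)(-0.0872) + (0.9041)(0.9962)(0.4939) = 0.4821.
Air mass m = 1/cos θ_z = 1/0.4821 = 2.074; τ^m = 0.56^2.074 = 0.3004.
Surface direct beam = 1361 × 0.4821 × 0.3004 = 197.10 W/m².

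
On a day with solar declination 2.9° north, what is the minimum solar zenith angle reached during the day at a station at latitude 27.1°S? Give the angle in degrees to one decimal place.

30.0°

At local solar noon the hour angle is zero, so the zenith angle is |φ − δ| = |-27.1° − (2.9°)| = 30.0°.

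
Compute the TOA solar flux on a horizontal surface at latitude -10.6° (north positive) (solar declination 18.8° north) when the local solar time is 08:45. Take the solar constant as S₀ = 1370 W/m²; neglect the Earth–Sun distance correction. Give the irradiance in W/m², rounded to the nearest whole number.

759 W/m²

Hour angle H = 15° × (8.75 − 12) = -48.75°.
cos θ_z = sin φ sin δ + cos φ cos δ cos H = (-0.1840)(0.3223) + (0.9829)(0.9466)(0.6593) = 0.5541.
Top-of-atmosphere irradiance = S₀ cos θ_z = 1370 × 0.5541 = 759.12 W/m².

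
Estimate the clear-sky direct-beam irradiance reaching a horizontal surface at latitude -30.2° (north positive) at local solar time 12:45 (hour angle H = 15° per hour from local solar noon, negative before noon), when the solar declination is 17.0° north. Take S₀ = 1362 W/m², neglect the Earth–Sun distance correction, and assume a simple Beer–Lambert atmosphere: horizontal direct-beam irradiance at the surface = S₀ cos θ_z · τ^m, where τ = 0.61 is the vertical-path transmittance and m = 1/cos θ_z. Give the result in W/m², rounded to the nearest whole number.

429 W/m²

Hour angle H = 15° × (12.75 − 12) = 11.25°.
cos θ_z = sin(-30.2°) sin(17.0°) + cos(-30.2°) cos(17.0°) cos(11.25°) = -0.1471 + 0.8106 = 0.6635.
Air mass m = 1/cos θ_z = 1/0.6635 = 1.507; τ^m = 0.61^1.507 = 0.4748.
Surface direct beam = 1362 × 0.6635 × 0.4748 = 429.07 W/m².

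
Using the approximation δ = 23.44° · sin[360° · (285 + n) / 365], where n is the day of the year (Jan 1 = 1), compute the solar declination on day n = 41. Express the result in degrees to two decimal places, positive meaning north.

-14.58°

360 × (285 + 41) / 365 = 321.534°; sin(321.534°) = -0.6221.
δ = 23.44 × -0.6221 = -14.582° ≈ -14.58°.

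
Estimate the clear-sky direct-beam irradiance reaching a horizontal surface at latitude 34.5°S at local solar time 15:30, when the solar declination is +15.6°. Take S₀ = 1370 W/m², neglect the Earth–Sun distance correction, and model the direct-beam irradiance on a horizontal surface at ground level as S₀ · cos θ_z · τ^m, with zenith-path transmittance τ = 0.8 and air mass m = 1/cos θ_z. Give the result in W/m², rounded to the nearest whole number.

231 W/m²

Hour angle H = 15° × (15.5 − 12) = 52.50°.
With φ = -34.5°, δ = 15.6°, H = 52.50°: sin φ sin δ = -0.1523, cos φ cos δ cos H = 0.4832, so cos θ_z = 0.3309.
Air mass m = 1/cos θ_z = 1/0.3309 = 3.022; τ^m = 0.8^3.022 = 0.5095.
Surface direct beam = 1370 × 0.3309 × 0.5095 = 230.97 W/m².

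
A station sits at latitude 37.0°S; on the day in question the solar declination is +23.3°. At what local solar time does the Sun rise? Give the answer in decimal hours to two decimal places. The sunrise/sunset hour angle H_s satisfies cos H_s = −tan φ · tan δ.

7.26 h

cos H_s = −tan(-37.0°) · tan(23.3°) = 0.3245, so H_s = arccos(0.3245) = 71.06°.
Sunrise is at 12 − H_s/15 = 12 − 4.737 = 7.263 h local solar time.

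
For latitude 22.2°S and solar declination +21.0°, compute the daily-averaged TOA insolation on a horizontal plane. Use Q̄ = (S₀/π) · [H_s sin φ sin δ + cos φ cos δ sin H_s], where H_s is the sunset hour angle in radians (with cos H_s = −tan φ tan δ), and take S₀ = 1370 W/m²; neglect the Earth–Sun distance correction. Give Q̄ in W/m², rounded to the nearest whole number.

−tan φ tan δ = −(-0.4081)(0.3839) = 0.1567; H_s = arccos(0.1567) = 80.98°. In radians, H_s = 1.4134.
H_s sin φ sin δ = 1.4134 × -0.3778 × 0.3584 = -0.1914.
cos φ cos δ sin H_s = 0.9259 × 0.9336 × 0.9876 = 0.8537.
Q̄ = (1370/π) × (-0.1914 + 0.8537) = 436.08 × 0.6623 = 288.82 W/m².

289 W/m²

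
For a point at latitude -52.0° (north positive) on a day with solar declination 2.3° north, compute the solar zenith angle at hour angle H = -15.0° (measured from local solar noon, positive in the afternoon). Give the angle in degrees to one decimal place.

With φ = -52.0°, δ = 2.3°, H = -15.00°: sin φ sin δ = -0.0316, cos φ cos δ cos H = 0.5942, so cos θ_z = 0.5626.
θ_z = arccos(0.5626) = 55.76°.

55.8°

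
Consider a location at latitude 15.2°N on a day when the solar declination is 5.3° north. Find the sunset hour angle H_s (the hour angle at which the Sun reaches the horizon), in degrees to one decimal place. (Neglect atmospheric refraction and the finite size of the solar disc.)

−tan φ tan δ = −(0.2717)(0.0928) = -0.0252; H_s = arccos(-0.0252) = 91.44°.

91.4°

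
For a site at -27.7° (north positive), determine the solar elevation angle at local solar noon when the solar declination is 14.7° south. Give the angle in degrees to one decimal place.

77.0°

At local solar noon the hour angle is zero, so the elevation is 90° − |φ − δ| = 90° − |-27.7° − (-14.7°)| = 90° − 13.0° = 77.0°.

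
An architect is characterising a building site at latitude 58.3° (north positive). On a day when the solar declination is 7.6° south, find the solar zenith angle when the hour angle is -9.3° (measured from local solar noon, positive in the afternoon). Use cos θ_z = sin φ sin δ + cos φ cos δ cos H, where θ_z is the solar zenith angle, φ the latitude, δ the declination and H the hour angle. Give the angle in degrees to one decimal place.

cos θ_z = sin φ sin δ + cos φ cos δ cos H = (0.8508)(-0.1323) + (0.5255)(0.9912)(0.9869) = 0.4015.
θ_z = arccos(0.4015) = 66.33°.

66.3°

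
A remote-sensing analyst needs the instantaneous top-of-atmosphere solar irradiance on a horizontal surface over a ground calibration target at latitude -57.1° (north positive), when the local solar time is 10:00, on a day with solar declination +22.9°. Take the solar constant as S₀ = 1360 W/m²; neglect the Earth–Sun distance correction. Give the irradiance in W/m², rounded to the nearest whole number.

Hour angle H = 15° × (10 − 12) = -30.00°.
cos θ_z = sin φ sin δ + cos φ cos δ cos H = (-0.8396)(0.3891) + (0.5432)(0.9212)(0.8660) = 0.1067.
Top-of-atmosphere irradiance = S₀ cos θ_z = 1360 × 0.1067 = 145.11 W/m².

145 W/m²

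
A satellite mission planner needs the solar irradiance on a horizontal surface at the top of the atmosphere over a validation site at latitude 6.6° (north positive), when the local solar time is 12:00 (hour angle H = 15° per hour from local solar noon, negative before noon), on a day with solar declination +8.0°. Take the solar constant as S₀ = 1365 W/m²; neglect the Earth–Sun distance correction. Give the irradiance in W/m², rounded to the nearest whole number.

Hour angle H = 15° × (12 − 12) = 0.00°.
cos θ_z = sin φ sin δ + cos φ cos δ cos H = (0.1149)(0.1392) + (0.9934)(0.9903)(1.0000) = 0.9998.
Top-of-atmosphere irradiance = S₀ cos θ_z = 1365 × 0.9998 = 1364.73 W/m².

1365 W/m²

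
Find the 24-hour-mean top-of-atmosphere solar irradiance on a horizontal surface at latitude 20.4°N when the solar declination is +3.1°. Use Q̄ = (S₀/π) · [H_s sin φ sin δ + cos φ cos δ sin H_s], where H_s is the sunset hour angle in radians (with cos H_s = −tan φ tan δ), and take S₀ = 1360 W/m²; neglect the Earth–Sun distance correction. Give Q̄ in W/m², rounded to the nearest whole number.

418 W/m²

The sunset hour angle satisfies cos H_s = −tan φ tan δ = -0.0201, giving H_s = 91.15°. In radians, H_s = 1.5909.
H_s sin φ sin δ = 1.5909 × 0.3486 × 0.0541 = 0.0300.
cos φ cos δ sin H_s = 0.9373 × 0.9985 × 0.9998 = 0.9357.
Q̄ = (1360/π) × (0.0300 + 0.9357) = 432.90 × 0.9657 = 418.05 W/m².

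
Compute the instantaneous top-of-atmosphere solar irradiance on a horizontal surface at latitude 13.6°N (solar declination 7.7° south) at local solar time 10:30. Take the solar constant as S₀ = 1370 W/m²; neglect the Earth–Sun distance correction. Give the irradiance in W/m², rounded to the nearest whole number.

Hour angle H = 15° × (10.5 − 12) = -22.50°.
cos θ_z = sin φ sin δ + cos φ cos δ cos H = (0.2351)(-0.1340) + (0.9720)(0.9910)(0.9239) = 0.8584.
Top-of-atmosphere irradiance = S₀ cos θ_z = 1370 × 0.8584 = 1176.01 W/m².

1176 W/m²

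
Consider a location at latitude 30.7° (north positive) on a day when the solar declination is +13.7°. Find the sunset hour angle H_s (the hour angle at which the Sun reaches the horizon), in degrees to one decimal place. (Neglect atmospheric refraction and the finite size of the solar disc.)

The sunset hour angle satisfies cos H_s = −tan φ tan δ = -0.1447, giving H_s = 98.32°.

98.3°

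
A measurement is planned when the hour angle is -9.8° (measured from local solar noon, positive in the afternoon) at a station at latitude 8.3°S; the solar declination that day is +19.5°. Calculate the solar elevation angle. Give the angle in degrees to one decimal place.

cos θ_z = sin(-8.3°) sin(19.5°) + cos(-8.3°) cos(19.5°) cos(-9.80°) = -0.0482 + 0.9192 = 0.8710.
θ_z = arccos(0.8710) = 29.42°, so the elevation is 90° − 29.42° = 60.58°.

60.6°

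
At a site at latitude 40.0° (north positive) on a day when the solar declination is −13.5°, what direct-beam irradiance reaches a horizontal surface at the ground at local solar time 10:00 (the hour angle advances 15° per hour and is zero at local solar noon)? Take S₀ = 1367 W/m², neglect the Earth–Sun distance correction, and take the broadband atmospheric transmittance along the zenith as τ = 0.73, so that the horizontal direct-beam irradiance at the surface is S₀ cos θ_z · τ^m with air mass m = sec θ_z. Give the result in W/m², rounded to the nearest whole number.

358 W/m²

Hour angle H = 15° × (10 − 12) = -30.00°.
cos θ_z = sin φ sin δ + cos φ cos δ cos H = (0.6428)(-0.2334) + (0.7660)(0.9724)(0.8660) = 0.4950.
Air mass m = 1/cos θ_z = 1/0.4950 = 2.020; τ^m = 0.73^2.020 = 0.5296.
Surface direct beam = 1367 × 0.4950 × 0.5296 = 358.36 W/m².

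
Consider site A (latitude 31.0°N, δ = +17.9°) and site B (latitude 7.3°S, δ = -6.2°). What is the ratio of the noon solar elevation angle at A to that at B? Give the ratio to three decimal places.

0.865

A: 90° − |31.0 − (17.9)| = 76.90°.
B: 90° − |-7.3 − (-6.2)| = 88.90°.
Ratio A/B = 76.9000 / 88.9000 = 0.8650.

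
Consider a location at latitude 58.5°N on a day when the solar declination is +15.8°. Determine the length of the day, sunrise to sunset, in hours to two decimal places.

15.67 hours

−tan φ tan δ = −(1.6319)(0.2830) = -0.4618; H_s = arccos(-0.4618) = 117.50°.
Day length = 2 H_s / 15° h⁻¹ = 235.00° / 15 = 15.667 h.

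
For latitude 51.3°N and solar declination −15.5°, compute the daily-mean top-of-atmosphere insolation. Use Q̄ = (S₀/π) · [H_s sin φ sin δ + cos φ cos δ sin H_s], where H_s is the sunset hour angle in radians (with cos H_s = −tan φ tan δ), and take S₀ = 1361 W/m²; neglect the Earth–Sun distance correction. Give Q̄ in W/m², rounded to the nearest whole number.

135 W/m²

−tan φ tan δ = −(1.2482)(-0.2773) = 0.3461; H_s = arccos(0.3461) = 69.75°. In radians, H_s = 1.2174.
H_s sin φ sin δ = 1.2174 × 0.7804 × -0.2672 = -0.2539.
cos φ cos δ sin H_s = 0.6252 × 0.9636 × 0.9382 = 0.5652.
Q̄ = (1361/π) × (-0.2539 + 0.5652) = 433.22 × 0.3113 = 134.86 W/m².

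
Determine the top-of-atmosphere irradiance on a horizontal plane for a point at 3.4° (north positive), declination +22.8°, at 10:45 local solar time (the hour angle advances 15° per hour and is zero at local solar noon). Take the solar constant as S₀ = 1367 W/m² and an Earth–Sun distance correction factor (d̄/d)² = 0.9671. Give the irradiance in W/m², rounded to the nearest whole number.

Hour angle H = 15° × (10.75 − 12) = -18.75°.
With φ = 3.4°, δ = 22.8°, H = -18.75°: sin φ sin δ = 0.0230, cos φ cos δ cos H = 0.8714, so cos θ_z = 0.8944.
Top-of-atmosphere irradiance = S₀ (d̄/d)² cos θ_z = 1367 × 0.9671 × 0.8944 = 1182.42 W/m².

1182 W/m²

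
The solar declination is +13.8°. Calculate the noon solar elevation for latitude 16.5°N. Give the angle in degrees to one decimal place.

At local solar noon the hour angle is zero, so the elevation is 90° − |φ − δ| = 90° − |16.5° − (13.8°)| = 90° − 2.7° = 87.3°.

87.3°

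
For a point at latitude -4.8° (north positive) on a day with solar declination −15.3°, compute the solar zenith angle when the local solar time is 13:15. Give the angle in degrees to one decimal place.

21.2°

Hour angle H = 15° × (13.25 − 12) = 18.75°.
cos θ_z = sin φ sin δ + cos φ cos δ cos H = (-0.0837)(-0.2639) + (0.9965)(0.9646)(0.9469) = 0.9323.
θ_z = arccos(0.9323) = 21.20°.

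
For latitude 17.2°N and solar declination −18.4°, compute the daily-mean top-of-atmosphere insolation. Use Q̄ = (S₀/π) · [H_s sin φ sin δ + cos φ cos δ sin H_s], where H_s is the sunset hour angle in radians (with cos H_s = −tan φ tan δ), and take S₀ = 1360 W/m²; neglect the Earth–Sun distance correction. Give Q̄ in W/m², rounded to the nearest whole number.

The sunset hour angle satisfies cos H_s = −tan φ tan δ = 0.1030, giving H_s = 84.09°. In radians, H_s = 1.4676.
H_s sin φ sin δ = 1.4676 × 0.2957 × -0.3156 = -0.1370.
cos φ cos δ sin H_s = 0.9553 × 0.9489 × 0.9947 = 0.9017.
Q̄ = (1360/π) × (-0.1370 + 0.9017) = 432.90 × 0.7647 = 331.04 W/m².

331 W/m²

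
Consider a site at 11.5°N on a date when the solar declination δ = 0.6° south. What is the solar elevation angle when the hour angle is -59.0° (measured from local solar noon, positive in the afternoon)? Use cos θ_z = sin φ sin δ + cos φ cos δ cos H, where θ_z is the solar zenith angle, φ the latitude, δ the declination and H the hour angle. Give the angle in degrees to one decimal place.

30.2°

cos θ_z = sin(11.5°) sin(-0.6°) + cos(11.5°) cos(-0.6°) cos(-59.00°) = -0.0021 + 0.5047 = 0.5026.
θ_z = arccos(0.5026) = 59.83°, so the elevation is 90° − 59.83° = 30.17°.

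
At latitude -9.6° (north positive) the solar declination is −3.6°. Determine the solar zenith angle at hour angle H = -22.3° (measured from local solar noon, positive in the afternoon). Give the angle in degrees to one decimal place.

cos θ_z = sin φ sin δ + cos φ cos δ cos H = (-0.1668)(-0.0628) + (0.9860)(0.9980)(0.9252) = 0.9209.
θ_z = arccos(0.9209) = 22.94°.

22.9°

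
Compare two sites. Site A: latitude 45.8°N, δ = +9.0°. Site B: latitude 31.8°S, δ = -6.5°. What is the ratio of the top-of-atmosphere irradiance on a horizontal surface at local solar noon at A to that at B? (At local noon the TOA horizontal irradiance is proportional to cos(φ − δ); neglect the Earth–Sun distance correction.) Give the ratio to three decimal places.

0.886

A: cos θ_z = cos(45.8° − (9.0°)) = 0.8007.
B: cos θ_z = cos(-31.8° − (-6.5°)) = 0.9041.
Ratio A/B = 0.8007 / 0.9041 = 0.8856.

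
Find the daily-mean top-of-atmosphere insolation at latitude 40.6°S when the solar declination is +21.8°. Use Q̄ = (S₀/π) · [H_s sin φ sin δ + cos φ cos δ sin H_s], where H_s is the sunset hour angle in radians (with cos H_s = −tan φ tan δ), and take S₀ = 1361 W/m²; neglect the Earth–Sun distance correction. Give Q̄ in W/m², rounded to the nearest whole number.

159 W/m²

cos H_s = −tan(-40.6°) · tan(21.8°) = 0.3428, so H_s = arccos(0.3428) = 69.95°. In radians, H_s = 1.2209.
H_s sin φ sin δ = 1.2209 × -0.6508 × 0.3714 = -0.2951.
cos φ cos δ sin H_s = 0.7593 × 0.9285 × 0.9394 = 0.6623.
Q̄ = (1361/π) × (-0.2951 + 0.6623) = 433.22 × 0.3672 = 159.08 W/m².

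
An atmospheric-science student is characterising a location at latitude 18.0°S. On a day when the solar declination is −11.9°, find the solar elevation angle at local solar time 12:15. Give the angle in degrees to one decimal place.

Hour angle H = 15° × (12.25 − 12) = 3.75°.
cos θ_z = sin(-18.0°) sin(-11.9°) + cos(-18.0°) cos(-11.9°) cos(3.75°) = 0.0637 + 0.9286 = 0.9923.
θ_z = arccos(0.9923) = 7.11°, so the elevation is 90° − 7.11° = 82.89°.

82.9°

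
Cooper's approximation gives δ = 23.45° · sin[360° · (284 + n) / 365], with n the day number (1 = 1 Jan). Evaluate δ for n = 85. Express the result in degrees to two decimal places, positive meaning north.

+1.61°

360 × (284 + 85) / 365 = 363.945°; sin(363.945°) = 0.0688.
δ = 23.45 × 0.0688 = 1.613° ≈ +1.61°.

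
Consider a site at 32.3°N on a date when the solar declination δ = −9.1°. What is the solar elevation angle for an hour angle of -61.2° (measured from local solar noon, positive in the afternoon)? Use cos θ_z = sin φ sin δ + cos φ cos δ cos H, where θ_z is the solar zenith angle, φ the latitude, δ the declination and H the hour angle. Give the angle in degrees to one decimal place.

With φ = 32.3°, δ = -9.1°, H = -61.20°: sin φ sin δ = -0.0845, cos φ cos δ cos H = 0.4021, so cos θ_z = 0.3176.
θ_z = arccos(0.3176) = 71.48°, so the elevation is 90° − 71.48° = 18.52°.

18.5°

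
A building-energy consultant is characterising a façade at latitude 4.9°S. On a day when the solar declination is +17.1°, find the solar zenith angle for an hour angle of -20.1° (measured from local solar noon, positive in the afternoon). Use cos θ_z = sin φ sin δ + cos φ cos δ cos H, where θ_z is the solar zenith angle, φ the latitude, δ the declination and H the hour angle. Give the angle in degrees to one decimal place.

cos θ_z = sin(-4.9°) sin(17.1°) + cos(-4.9°) cos(17.1°) cos(-20.10°) = -0.0251 + 0.8943 = 0.8692.
θ_z = arccos(0.8692) = 29.63°.

29.6°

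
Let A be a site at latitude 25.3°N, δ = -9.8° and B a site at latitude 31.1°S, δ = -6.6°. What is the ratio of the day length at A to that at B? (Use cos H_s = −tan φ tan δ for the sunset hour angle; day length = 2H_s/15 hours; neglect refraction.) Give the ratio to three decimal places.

A: H_s = arccos(−tan 25.3° · tan -9.8°) = 85.32°, so 2H_s/15 = 11.3760 h.
B: H_s = arccos(−tan -31.1° · tan -6.6°) = 94.00°, so 2H_s/15 = 12.5333 h.
Ratio A/B = 11.3760 / 12.5333 = 0.9077.

0.908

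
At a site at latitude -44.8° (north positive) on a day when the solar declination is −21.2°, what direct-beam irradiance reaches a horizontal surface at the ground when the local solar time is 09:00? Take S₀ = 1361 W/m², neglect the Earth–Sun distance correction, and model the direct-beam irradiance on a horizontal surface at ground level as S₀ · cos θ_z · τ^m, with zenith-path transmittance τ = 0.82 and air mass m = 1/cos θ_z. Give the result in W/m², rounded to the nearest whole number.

747 W/m²

Hour angle H = 15° × (9 − 12) = -45.00°.
cos θ_z = sin φ sin δ + cos φ cos δ cos H = (-0.7046)(-0.3616) + (0.7096)(0.9323)(0.7071) = 0.7226.
Air mass m = 1/cos θ_z = 1/0.7226 = 1.384; τ^m = 0.82^1.384 = 0.7598.
Surface direct beam = 1361 × 0.7226 × 0.7598 = 747.23 W/m².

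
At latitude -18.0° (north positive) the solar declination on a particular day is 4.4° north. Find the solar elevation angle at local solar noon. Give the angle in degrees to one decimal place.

67.6°

At local solar noon the hour angle is zero, so the elevation is 90° − |φ − δ| = 90° − |-18.0° − (4.4°)| = 90° − 22.4° = 67.6°.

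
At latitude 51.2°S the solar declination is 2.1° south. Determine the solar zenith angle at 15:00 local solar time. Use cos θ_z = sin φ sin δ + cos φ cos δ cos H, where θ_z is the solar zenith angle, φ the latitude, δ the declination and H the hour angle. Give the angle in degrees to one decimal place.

Hour angle H = 15° × (15 − 12) = 45.00°.
With φ = -51.2°, δ = -2.1°, H = 45.00°: sin φ sin δ = 0.0286, cos φ cos δ cos H = 0.4428, so cos θ_z = 0.4714.
θ_z = arccos(0.4714) = 61.87°.

61.9°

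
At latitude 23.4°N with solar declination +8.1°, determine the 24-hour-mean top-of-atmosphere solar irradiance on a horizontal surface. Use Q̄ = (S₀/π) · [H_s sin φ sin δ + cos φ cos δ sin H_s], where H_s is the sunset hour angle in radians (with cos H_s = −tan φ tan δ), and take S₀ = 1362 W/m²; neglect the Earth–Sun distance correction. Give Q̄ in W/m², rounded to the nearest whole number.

433 W/m²

−tan φ tan δ = −(0.4327)(0.1423) = -0.0616; H_s = arccos(-0.0616) = 93.53°. In radians, H_s = 1.6324.
H_s sin φ sin δ = 1.6324 × 0.3971 × 0.1409 = 0.0913.
cos φ cos δ sin H_s = 0.9178 × 0.9900 × 0.9981 = 0.9069.
Q̄ = (1362/π) × (0.0913 + 0.9069) = 433.54 × 0.9982 = 432.76 W/m².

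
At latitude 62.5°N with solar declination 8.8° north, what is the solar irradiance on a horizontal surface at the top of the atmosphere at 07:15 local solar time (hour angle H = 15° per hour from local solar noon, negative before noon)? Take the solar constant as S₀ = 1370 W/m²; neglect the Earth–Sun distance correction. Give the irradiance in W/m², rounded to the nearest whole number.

387 W/m²

Hour angle H = 15° × (7.25 − 12) = -71.25°.
cos θ_z = sin φ sin δ + cos φ cos δ cos H = (0.8870)(0.1530) + (0.4617)(0.9882)(0.3214) = 0.2824.
Top-of-atmosphere irradiance = S₀ cos θ_z = 1370 × 0.2824 = 386.89 W/m².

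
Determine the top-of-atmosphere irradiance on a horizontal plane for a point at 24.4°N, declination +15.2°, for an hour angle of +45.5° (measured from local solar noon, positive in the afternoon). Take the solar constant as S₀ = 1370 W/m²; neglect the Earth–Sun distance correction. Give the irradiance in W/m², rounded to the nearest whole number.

992 W/m²

cos θ_z = sin(24.4°) sin(15.2°) + cos(24.4°) cos(15.2°) cos(45.50°) = 0.1083 + 0.6160 = 0.7243.
Top-of-atmosphere irradiance = S₀ cos θ_z = 1370 × 0.7243 = 992.29 W/m².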